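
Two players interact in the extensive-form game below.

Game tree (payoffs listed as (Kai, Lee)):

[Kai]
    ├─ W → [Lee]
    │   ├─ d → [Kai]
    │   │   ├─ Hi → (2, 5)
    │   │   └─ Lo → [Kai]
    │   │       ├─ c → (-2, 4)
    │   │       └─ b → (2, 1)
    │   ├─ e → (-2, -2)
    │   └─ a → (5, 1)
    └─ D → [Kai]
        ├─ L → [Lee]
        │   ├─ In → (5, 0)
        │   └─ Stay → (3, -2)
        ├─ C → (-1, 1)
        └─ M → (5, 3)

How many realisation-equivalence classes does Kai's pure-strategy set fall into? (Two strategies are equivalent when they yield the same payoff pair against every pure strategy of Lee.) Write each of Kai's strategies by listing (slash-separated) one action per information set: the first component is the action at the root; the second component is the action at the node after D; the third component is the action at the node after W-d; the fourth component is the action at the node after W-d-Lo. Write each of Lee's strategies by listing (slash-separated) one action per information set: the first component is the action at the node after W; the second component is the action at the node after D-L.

Kai has 24 pure strategies: W/L/Hi/c, W/L/Hi/b, W/L/Lo/c, W/L/Lo/b, W/C/Hi/c, W/C/Hi/b, W/C/Lo/c, W/C/Lo/b, W/M/Hi/c, W/M/Hi/b, W/M/Lo/c, W/M/Lo/b, D/L/Hi/c, D/L/Hi/b, D/L/Lo/c, D/L/Lo/b, D/C/Hi/c, D/C/Hi/b, D/C/Lo/c, D/C/Lo/b, D/M/Hi/c, D/M/Hi/b, D/M/Lo/c, D/M/Lo/b. Columns: d/In, d/Stay, e/In, e/Stay, a/In, a/Stay.
{W/L/Hi/c, W/L/Hi/b, W/C/Hi/c, W/C/Hi/b, W/M/Hi/c, W/M/Hi/b} → row (2,5) (2,5) (-2,-2) (-2,-2) (5,1) (5,1)
{W/L/Lo/c, W/C/Lo/c, W/M/Lo/c} → row (-2,4) (-2,4) (-2,-2) (-2,-2) (5,1) (5,1)
{W/L/Lo/b, W/C/Lo/b, W/M/Lo/b} → row (2,1) (2,1) (-2,-2) (-2,-2) (5,1) (5,1)
{D/L/Hi/c, D/L/Hi/b, D/L/Lo/c, D/L/Lo/b} → row (5,0) (3,-2) (5,0) (3,-2) (5,0) (3,-2)
{D/C/Hi/c, D/C/Hi/b, D/C/Lo/c, D/C/Lo/b} → row (-1,1) (-1,1) (-1,1) (-1,1) (-1,1) (-1,1)
{D/M/Hi/c, D/M/Hi/b, D/M/Lo/c, D/M/Lo/b} → row (5,3) (5,3) (5,3) (5,3) (5,3) (5,3)
That's 6 distinct rows out of 24 strategies.

6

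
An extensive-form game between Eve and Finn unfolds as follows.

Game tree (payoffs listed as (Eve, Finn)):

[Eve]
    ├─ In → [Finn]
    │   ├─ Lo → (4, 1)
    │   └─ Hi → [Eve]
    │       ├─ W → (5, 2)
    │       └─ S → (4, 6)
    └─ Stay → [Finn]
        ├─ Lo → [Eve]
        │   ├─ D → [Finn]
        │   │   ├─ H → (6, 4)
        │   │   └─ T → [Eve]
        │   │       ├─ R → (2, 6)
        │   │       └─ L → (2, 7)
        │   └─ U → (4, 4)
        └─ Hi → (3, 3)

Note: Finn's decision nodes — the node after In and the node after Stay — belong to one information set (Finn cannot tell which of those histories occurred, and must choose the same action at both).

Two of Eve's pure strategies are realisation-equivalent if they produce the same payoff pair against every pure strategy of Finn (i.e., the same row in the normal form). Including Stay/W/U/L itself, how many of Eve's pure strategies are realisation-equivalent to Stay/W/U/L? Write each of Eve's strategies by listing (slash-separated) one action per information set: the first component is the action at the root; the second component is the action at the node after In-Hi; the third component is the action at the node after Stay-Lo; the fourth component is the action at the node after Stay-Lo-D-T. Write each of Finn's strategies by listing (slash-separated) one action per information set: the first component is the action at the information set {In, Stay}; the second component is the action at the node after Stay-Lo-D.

4

Row for Stay/W/U/L (columns Lo/H, Lo/T, Hi/H, Hi/T): (4,4) (4,4) (3,3) (3,3).
Under Stay/W/U/L, Eve's choice at the node after In-Hi and at the node after Stay-Lo-D-T can never be reached regardless of what Finn does, so varying those choices leaves every outcome unchanged.
Holding the reachable choices fixed and varying the unreachable ones freely already gives 2 × 2 = 4 equivalent strategies.
No other strategy reproduces this row, so those 4 are the full class: Stay/W/U/R, Stay/W/U/L, Stay/S/U/R, Stay/S/U/L.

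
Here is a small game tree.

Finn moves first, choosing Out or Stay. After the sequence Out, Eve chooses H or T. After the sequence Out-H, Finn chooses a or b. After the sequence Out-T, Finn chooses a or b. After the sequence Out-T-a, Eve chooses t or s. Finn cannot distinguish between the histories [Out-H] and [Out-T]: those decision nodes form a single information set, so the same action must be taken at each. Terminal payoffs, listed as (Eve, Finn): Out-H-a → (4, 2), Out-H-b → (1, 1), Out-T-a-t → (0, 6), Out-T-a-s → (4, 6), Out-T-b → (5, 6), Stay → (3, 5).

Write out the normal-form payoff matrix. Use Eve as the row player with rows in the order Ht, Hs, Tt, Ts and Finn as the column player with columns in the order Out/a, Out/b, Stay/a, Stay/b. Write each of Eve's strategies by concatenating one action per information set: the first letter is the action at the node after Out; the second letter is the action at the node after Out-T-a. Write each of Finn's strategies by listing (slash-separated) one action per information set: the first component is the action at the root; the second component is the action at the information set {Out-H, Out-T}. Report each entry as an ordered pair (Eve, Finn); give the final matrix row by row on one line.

Ht: (4,2) (1,1) (3,5) (3,5) | Hs: (4,2) (1,1) (3,5) (3,5) | Tt: (0,6) (5,6) (3,5) (3,5) | Ts: (4,6) (5,6) (3,5) (3,5)

        Out/a    Out/b   Stay/a   Stay/b
  Ht    (4,2)    (1,1)    (3,5)    (3,5)
  Hs    (4,2)    (1,1)    (3,5)    (3,5)
  Tt    (0,6)    (5,6)    (3,5)    (3,5)
  Ts    (4,6)    (5,6)    (3,5)    (3,5)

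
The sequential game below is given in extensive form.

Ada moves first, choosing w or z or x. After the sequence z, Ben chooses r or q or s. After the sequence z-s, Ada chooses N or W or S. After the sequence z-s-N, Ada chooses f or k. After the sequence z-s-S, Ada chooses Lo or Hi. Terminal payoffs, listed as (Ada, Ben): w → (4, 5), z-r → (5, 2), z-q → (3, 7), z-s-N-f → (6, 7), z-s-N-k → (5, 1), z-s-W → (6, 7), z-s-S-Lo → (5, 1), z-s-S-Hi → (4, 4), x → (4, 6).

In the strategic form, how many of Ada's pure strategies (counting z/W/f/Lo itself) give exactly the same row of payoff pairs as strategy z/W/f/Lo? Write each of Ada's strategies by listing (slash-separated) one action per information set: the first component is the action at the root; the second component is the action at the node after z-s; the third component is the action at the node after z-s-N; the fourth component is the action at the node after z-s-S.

6

Row for z/W/f/Lo (columns r, q, s): (5,2) (3,7) (6,7).
Under z/W/f/Lo, Ada's choice at the node after z-s-N and at the node after z-s-S can never be reached regardless of what Ben does, so varying those choices leaves every outcome unchanged.
Holding the reachable choices fixed and varying the unreachable ones freely already gives 2 × 2 = 4 equivalent strategies.
Checking the remaining rows, z/N/f/Lo, z/N/f/Hi also happen to give the same payoffs in every column, bringing the total to 6: z/N/f/Lo, z/N/f/Hi, z/W/f/Lo, z/W/f/Hi, z/W/k/Lo, z/W/k/Hi.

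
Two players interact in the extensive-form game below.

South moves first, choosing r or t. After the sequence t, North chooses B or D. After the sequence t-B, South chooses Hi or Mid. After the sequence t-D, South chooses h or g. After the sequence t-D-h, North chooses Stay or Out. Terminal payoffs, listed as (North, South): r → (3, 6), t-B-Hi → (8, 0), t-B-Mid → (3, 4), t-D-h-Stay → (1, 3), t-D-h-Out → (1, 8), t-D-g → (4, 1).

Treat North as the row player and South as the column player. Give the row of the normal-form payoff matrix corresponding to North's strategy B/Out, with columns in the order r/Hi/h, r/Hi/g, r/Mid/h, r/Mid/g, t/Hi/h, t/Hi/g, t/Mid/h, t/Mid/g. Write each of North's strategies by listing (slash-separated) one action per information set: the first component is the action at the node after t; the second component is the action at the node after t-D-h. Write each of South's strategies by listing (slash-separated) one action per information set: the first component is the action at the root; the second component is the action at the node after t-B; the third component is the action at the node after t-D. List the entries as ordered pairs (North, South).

vs r/Hi/h: South plays r → (3, 6)
vs r/Hi/g: South plays r → (3, 6)
vs r/Mid/h: South plays r → (3, 6)
vs r/Mid/g: South plays r → (3, 6)
vs t/Hi/h: South plays t → North plays B at [t] → South plays Hi at [t-B] → (8, 0)
vs t/Hi/g: South plays t → North plays B at [t] → South plays Hi at [t-B] → (8, 0)
vs t/Mid/h: South plays t → North plays B at [t] → South plays Mid at [t-B] → (3, 4)
vs t/Mid/g: South plays t → North plays B at [t] → South plays Mid at [t-B] → (3, 4)

(3,6) (3,6) (3,6) (3,6) (8,0) (8,0) (3,4) (3,4)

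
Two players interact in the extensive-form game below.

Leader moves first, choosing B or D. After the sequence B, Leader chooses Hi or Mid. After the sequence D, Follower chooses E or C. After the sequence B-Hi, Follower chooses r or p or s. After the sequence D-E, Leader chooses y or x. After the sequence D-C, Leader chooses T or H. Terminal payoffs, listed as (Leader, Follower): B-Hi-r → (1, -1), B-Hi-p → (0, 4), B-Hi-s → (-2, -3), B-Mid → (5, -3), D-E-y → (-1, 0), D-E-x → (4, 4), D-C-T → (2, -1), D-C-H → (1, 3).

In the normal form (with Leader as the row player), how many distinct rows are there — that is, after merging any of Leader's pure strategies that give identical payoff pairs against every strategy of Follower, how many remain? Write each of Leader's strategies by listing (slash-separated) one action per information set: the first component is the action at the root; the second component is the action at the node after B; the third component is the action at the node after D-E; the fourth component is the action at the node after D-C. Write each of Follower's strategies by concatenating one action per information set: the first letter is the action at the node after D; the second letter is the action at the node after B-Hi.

Leader has 16 pure strategies: B/Hi/y/T, B/Hi/y/H, B/Hi/x/T, B/Hi/x/H, B/Mid/y/T, B/Mid/y/H, B/Mid/x/T, B/Mid/x/H, D/Hi/y/T, D/Hi/y/H, D/Hi/x/T, D/Hi/x/H, D/Mid/y/T, D/Mid/y/H, D/Mid/x/T, D/Mid/x/H. Columns: Er, Ep, Es, Cr, Cp, Cs.
{B/Hi/y/T, B/Hi/y/H, B/Hi/x/T, B/Hi/x/H} → row (1,-1) (0,4) (-2,-3) (1,-1) (0,4) (-2,-3)
{B/Mid/y/T, B/Mid/y/H, B/Mid/x/T, B/Mid/x/H} → row (5,-3) (5,-3) (5,-3) (5,-3) (5,-3) (5,-3)
{D/Hi/y/T, D/Mid/y/T} → row (-1,0) (-1,0) (-1,0) (2,-1) (2,-1) (2,-1)
{D/Hi/y/H, D/Mid/y/H} → row (-1,0) (-1,0) (-1,0) (1,3) (1,3) (1,3)
{D/Hi/x/T, D/Mid/x/T} → row (4,4) (4,4) (4,4) (2,-1) (2,-1) (2,-1)
{D/Hi/x/H, D/Mid/x/H} → row (4,4) (4,4) (4,4) (1,3) (1,3) (1,3)
That's 6 distinct rows out of 16 strategies.

6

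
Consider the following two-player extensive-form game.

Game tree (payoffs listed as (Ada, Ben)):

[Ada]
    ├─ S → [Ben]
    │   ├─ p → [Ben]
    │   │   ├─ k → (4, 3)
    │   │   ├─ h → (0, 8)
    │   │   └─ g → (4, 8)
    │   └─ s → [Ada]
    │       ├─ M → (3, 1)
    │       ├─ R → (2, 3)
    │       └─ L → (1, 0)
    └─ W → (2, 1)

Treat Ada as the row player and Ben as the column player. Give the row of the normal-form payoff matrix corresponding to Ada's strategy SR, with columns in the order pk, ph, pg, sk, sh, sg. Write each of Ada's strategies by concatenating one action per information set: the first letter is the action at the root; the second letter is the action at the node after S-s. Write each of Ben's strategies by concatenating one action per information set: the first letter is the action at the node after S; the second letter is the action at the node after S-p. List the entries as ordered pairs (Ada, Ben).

(4,3) (0,8) (4,8) (2,3) (2,3) (2,3)

vs pk: Ada plays S → Ben plays p at [S] → Ben plays k at [S-p] → (4, 3)
vs ph: Ada plays S → Ben plays p at [S] → Ben plays h at [S-p] → (0, 8)
vs pg: Ada plays S → Ben plays p at [S] → Ben plays g at [S-p] → (4, 8)
vs sk: Ada plays S → Ben plays s at [S] → Ada plays R at [S-s] → (2, 3)
vs sh: Ada plays S → Ben plays s at [S] → Ada plays R at [S-s] → (2, 3)
vs sg: Ada plays S → Ben plays s at [S] → Ada plays R at [S-s] → (2, 3)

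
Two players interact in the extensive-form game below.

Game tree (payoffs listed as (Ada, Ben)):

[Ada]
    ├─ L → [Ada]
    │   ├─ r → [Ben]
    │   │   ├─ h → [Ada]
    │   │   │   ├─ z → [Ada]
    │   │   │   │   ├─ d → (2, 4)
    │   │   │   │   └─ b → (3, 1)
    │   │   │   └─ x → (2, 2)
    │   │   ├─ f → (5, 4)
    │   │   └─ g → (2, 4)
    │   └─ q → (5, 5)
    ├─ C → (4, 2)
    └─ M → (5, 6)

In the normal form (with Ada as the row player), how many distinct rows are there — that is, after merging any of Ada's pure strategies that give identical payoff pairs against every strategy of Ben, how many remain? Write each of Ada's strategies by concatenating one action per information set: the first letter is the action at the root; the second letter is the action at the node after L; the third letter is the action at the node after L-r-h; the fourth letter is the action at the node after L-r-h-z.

6

Ada has 24 pure strategies: Lrzd, Lrzb, Lrxd, Lrxb, Lqzd, Lqzb, Lqxd, Lqxb, Crzd, Crzb, Crxd, Crxb, Cqzd, Cqzb, Cqxd, Cqxb, Mrzd, Mrzb, Mrxd, Mrxb, Mqzd, Mqzb, Mqxd, Mqxb. Columns: h, f, g.
{Lrzd} → row (2,4) (5,4) (2,4)
{Lrzb} → row (3,1) (5,4) (2,4)
{Lrxd, Lrxb} → row (2,2) (5,4) (2,4)
{Lqzd, Lqzb, Lqxd, Lqxb} → row (5,5) (5,5) (5,5)
{Crzd, Crzb, Crxd, Crxb, Cqzd, Cqzb, Cqxd, Cqxb} → row (4,2) (4,2) (4,2)
{Mrzd, Mrzb, Mrxd, Mrxb, Mqzd, Mqzb, Mqxd, Mqxb} → row (5,6) (5,6) (5,6)
That's 6 distinct rows out of 24 strategies.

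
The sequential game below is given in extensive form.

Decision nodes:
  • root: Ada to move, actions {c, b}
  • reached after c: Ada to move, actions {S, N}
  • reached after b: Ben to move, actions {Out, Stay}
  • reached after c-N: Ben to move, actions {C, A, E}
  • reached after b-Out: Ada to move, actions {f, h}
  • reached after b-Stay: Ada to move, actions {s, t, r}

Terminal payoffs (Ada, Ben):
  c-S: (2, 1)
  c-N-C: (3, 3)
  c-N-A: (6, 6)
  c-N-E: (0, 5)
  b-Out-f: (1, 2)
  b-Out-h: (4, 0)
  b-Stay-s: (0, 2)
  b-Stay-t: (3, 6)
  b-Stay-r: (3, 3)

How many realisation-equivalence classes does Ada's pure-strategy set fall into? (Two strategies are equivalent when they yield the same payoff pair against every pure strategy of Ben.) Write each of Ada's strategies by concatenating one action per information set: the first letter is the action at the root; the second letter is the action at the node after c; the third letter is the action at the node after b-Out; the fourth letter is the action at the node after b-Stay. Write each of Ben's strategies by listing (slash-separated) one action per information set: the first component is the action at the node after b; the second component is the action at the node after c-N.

8

Ada has 24 pure strategies: cSfs, cSft, cSfr, cShs, cSht, cShr, cNfs, cNft, cNfr, cNhs, cNht, cNhr, bSfs, bSft, bSfr, bShs, bSht, bShr, bNfs, bNft, bNfr, bNhs, bNht, bNhr. Columns: Out/C, Out/A, Out/E, Stay/C, Stay/A, Stay/E.
{cSfs, cSft, cSfr, cShs, cSht, cShr} → row (2,1) (2,1) (2,1) (2,1) (2,1) (2,1)
{cNfs, cNft, cNfr, cNhs, cNht, cNhr} → row (3,3) (6,6) (0,5) (3,3) (6,6) (0,5)
{bSfs, bNfs} → row (1,2) (1,2) (1,2) (0,2) (0,2) (0,2)
{bSft, bNft} → row (1,2) (1,2) (1,2) (3,6) (3,6) (3,6)
{bSfr, bNfr} → row (1,2) (1,2) (1,2) (3,3) (3,3) (3,3)
{bShs, bNhs} → row (4,0) (4,0) (4,0) (0,2) (0,2) (0,2)
{bSht, bNht} → row (4,0) (4,0) (4,0) (3,6) (3,6) (3,6)
{bShr, bNhr} → row (4,0) (4,0) (4,0) (3,3) (3,3) (3,3)
That's 8 distinct rows out of 24 strategies.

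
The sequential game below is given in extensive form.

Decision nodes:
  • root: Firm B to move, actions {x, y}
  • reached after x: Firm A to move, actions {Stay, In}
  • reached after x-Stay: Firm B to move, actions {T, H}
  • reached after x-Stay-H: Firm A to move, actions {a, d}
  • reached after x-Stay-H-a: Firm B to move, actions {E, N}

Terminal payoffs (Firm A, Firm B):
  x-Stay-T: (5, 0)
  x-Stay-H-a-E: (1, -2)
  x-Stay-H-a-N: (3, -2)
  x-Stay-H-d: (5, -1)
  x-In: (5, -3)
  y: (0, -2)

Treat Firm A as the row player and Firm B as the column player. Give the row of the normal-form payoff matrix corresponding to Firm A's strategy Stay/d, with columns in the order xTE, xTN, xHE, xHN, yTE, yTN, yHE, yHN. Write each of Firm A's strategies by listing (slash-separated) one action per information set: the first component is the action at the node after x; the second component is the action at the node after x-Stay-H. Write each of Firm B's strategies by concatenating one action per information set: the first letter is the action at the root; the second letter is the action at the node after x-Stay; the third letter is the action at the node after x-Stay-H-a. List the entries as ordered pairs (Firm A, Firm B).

(5,0) (5,0) (5,-1) (5,-1) (0,-2) (0,-2) (0,-2) (0,-2)

vs xTE: Firm B plays x → Firm A plays Stay at [x] → Firm B plays T at [x-Stay] → (5, 0)
vs xTN: Firm B plays x → Firm A plays Stay at [x] → Firm B plays T at [x-Stay] → (5, 0)
vs xHE: Firm B plays x → Firm A plays Stay at [x] → Firm B plays H at [x-Stay] → Firm A plays d at [x-Stay-H] → (5, -1)
vs xHN: Firm B plays x → Firm A plays Stay at [x] → Firm B plays H at [x-Stay] → Firm A plays d at [x-Stay-H] → (5, -1)
vs yTE: Firm B plays y → (0, -2)
vs yTN: Firm B plays y → (0, -2)
vs yHE: Firm B plays y → (0, -2)
vs yHN: Firm B plays y → (0, -2)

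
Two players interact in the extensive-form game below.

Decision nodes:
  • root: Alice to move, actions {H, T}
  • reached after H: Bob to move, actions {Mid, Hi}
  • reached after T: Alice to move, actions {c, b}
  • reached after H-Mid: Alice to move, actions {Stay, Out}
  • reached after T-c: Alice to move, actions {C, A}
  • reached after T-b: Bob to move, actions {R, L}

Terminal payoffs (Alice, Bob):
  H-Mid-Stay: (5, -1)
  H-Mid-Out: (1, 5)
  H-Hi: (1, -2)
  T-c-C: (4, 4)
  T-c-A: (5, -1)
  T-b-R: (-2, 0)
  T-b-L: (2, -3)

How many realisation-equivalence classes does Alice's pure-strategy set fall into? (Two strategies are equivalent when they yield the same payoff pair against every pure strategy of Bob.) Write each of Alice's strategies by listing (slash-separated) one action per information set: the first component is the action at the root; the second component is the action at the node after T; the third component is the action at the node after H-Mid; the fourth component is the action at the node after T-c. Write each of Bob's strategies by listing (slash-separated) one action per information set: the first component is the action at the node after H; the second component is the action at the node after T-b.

Alice has 16 pure strategies: H/c/Stay/C, H/c/Stay/A, H/c/Out/C, H/c/Out/A, H/b/Stay/C, H/b/Stay/A, H/b/Out/C, H/b/Out/A, T/c/Stay/C, T/c/Stay/A, T/c/Out/C, T/c/Out/A, T/b/Stay/C, T/b/Stay/A, T/b/Out/C, T/b/Out/A. Columns: Mid/R, Mid/L, Hi/R, Hi/L.
{H/c/Stay/C, H/c/Stay/A, H/b/Stay/C, H/b/Stay/A} → row (5,-1) (5,-1) (1,-2) (1,-2)
{H/c/Out/C, H/c/Out/A, H/b/Out/C, H/b/Out/A} → row (1,5) (1,5) (1,-2) (1,-2)
{T/c/Stay/C, T/c/Out/C} → row (4,4) (4,4) (4,4) (4,4)
{T/c/Stay/A, T/c/Out/A} → row (5,-1) (5,-1) (5,-1) (5,-1)
{T/b/Stay/C, T/b/Stay/A, T/b/Out/C, T/b/Out/A} → row (-2,0) (2,-3) (-2,0) (2,-3)
That's 5 distinct rows out of 16 strategies.

5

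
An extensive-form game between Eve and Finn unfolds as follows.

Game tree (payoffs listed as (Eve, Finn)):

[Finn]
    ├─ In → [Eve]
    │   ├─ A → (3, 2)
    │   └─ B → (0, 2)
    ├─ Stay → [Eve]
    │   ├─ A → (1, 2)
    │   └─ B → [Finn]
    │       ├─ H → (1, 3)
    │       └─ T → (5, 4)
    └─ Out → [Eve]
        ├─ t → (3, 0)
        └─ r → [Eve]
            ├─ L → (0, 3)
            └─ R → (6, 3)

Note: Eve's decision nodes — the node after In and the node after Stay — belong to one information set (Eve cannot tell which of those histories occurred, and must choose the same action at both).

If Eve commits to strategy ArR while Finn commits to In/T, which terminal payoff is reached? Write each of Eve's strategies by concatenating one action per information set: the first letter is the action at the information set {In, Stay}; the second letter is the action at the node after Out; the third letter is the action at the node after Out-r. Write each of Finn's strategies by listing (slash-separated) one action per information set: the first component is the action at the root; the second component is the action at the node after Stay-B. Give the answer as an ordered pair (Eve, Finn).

Trace the play path from the root:
  Finn plays In
  Eve plays A at [In]
→ terminal payoff (3, 2).
(Eve's choice at the node after Out is never reached on this path, so it doesn't affect the outcome.)

(3, 2)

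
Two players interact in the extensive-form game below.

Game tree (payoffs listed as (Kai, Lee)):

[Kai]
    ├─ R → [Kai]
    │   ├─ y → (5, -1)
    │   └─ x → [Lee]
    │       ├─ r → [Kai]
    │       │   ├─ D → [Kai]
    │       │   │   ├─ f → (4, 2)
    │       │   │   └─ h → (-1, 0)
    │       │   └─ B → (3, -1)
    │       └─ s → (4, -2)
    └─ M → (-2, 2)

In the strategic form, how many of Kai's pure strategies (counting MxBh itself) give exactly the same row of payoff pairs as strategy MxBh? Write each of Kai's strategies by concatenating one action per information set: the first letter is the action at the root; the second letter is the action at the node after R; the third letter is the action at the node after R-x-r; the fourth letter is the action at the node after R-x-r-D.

Row for MxBh (columns r, s): (-2,2) (-2,2).
Under MxBh, Kai's choice at the node after R and at the node after R-x-r and at the node after R-x-r-D can never be reached regardless of what Lee does, so varying those choices leaves every outcome unchanged.
Holding the reachable choices fixed and varying the unreachable ones freely already gives 2 × 2 × 2 = 8 equivalent strategies.
No other strategy reproduces this row, so those 8 are the full class: MyDf, MyDh, MyBf, MyBh, MxDf, MxDh, MxBf, MxBh.

8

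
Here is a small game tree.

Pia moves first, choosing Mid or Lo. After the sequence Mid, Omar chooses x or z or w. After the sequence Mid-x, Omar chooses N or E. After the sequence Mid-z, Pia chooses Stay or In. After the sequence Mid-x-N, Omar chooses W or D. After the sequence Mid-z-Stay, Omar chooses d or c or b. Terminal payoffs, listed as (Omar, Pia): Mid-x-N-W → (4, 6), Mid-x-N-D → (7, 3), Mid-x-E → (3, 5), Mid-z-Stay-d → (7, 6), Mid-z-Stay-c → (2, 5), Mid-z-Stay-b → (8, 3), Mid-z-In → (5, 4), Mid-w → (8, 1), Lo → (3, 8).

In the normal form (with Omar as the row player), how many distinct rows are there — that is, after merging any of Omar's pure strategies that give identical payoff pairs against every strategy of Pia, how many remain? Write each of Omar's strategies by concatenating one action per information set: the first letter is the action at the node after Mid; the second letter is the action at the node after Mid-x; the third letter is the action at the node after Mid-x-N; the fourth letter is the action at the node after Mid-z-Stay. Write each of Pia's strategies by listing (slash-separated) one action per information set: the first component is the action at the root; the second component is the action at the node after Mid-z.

Omar has 36 pure strategies: xNWd, xNWc, xNWb, xNDd, xNDc, xNDb, xEWd, xEWc, xEWb, xEDd, xEDc, xEDb, zNWd, zNWc, zNWb, zNDd, zNDc, zNDb, zEWd, zEWc, zEWb, zEDd, zEDc, zEDb, wNWd, wNWc, wNWb, wNDd, wNDc, wNDb, wEWd, wEWc, wEWb, wEDd, wEDc, wEDb. Columns: Mid/Stay, Mid/In, Lo/Stay, Lo/In.
{xNWd, xNWc, xNWb} → row (4,6) (4,6) (3,8) (3,8)
{xNDd, xNDc, xNDb} → row (7,3) (7,3) (3,8) (3,8)
{xEWd, xEWc, xEWb, xEDd, xEDc, xEDb} → row (3,5) (3,5) (3,8) (3,8)
{zNWd, zNDd, zEWd, zEDd} → row (7,6) (5,4) (3,8) (3,8)
{zNWc, zNDc, zEWc, zEDc} → row (2,5) (5,4) (3,8) (3,8)
{zNWb, zNDb, zEWb, zEDb} → row (8,3) (5,4) (3,8) (3,8)
{wNWd, wNWc, wNWb, wNDd, wNDc, wNDb, wEWd, wEWc, wEWb, wEDd, wEDc, wEDb} → row (8,1) (8,1) (3,8) (3,8)
That's 7 distinct rows out of 36 strategies.

7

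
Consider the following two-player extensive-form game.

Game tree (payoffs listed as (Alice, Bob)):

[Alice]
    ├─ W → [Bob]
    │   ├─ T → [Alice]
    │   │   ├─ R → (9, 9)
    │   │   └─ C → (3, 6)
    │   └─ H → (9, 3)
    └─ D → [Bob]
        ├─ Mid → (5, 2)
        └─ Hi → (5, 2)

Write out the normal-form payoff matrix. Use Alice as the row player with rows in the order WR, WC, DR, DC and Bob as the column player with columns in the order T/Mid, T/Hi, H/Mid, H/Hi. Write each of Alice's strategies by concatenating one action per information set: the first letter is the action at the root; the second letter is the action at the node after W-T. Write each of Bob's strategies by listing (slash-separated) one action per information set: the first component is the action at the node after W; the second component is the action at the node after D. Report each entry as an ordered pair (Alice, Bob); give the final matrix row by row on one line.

WR: (9,9) (9,9) (9,3) (9,3) | WC: (3,6) (3,6) (9,3) (9,3) | DR: (5,2) (5,2) (5,2) (5,2) | DC: (5,2) (5,2) (5,2) (5,2)

Row WR: T/Mid→(9,9), T/Hi→(9,9), H/Mid→(9,3), H/Hi→(9,3)
Row WC: T/Mid→(3,6), T/Hi→(3,6), H/Mid→(9,3), H/Hi→(9,3)
Row DR: T/Mid→(5,2), T/Hi→(5,2), H/Mid→(5,2), H/Hi→(5,2)
Row DC: T/Mid→(5,2), T/Hi→(5,2), H/Mid→(5,2), H/Hi→(5,2)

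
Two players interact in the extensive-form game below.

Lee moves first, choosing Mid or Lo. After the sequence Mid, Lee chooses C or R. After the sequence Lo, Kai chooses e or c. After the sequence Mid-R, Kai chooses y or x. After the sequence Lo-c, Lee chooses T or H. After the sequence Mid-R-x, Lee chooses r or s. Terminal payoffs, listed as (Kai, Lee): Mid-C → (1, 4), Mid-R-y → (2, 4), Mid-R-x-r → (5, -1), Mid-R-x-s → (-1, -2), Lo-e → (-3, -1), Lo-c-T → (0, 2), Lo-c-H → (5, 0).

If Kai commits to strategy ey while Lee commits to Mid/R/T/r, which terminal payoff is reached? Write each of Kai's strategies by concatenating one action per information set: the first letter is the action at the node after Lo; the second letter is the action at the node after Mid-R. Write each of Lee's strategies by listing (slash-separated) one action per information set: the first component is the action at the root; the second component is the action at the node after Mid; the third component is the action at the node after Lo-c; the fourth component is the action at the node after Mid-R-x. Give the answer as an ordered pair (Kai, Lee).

Trace the play path from the root:
  Lee plays Mid
  Lee plays R at [Mid]
  Kai plays y at [Mid-R]
→ terminal payoff (2, 4).
(Kai's choice at the node after Lo is never reached on this path, so it doesn't affect the outcome.)

(2, 4)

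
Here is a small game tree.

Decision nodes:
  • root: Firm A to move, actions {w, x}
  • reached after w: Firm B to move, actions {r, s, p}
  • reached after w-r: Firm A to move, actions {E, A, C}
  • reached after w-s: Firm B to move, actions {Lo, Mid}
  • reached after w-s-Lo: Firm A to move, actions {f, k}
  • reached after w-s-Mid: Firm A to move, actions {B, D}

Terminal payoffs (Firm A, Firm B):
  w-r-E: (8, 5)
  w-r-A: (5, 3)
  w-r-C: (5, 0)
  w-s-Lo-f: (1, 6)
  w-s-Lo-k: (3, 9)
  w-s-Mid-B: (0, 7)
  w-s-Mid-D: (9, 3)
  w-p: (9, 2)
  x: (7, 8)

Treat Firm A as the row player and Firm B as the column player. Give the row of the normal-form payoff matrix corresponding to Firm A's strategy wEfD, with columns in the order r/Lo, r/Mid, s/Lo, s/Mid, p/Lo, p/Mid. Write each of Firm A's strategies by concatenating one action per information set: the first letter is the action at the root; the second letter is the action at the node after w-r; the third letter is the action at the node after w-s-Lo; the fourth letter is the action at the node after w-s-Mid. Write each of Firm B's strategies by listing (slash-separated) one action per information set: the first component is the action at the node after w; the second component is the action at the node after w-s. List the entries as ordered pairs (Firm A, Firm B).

vs r/Lo: Firm A plays w → Firm B plays r at [w] → Firm A plays E at [w-r] → (8, 5)
vs r/Mid: Firm A plays w → Firm B plays r at [w] → Firm A plays E at [w-r] → (8, 5)
vs s/Lo: Firm A plays w → Firm B plays s at [w] → Firm B plays Lo at [w-s] → Firm A plays f at [w-s-Lo] → (1, 6)
vs s/Mid: Firm A plays w → Firm B plays s at [w] → Firm B plays Mid at [w-s] → Firm A plays D at [w-s-Mid] → (9, 3)
vs p/Lo: Firm A plays w → Firm B plays p at [w] → (9, 2)
vs p/Mid: Firm A plays w → Firm B plays p at [w] → (9, 2)

(8,5) (8,5) (1,6) (9,3) (9,2) (9,2)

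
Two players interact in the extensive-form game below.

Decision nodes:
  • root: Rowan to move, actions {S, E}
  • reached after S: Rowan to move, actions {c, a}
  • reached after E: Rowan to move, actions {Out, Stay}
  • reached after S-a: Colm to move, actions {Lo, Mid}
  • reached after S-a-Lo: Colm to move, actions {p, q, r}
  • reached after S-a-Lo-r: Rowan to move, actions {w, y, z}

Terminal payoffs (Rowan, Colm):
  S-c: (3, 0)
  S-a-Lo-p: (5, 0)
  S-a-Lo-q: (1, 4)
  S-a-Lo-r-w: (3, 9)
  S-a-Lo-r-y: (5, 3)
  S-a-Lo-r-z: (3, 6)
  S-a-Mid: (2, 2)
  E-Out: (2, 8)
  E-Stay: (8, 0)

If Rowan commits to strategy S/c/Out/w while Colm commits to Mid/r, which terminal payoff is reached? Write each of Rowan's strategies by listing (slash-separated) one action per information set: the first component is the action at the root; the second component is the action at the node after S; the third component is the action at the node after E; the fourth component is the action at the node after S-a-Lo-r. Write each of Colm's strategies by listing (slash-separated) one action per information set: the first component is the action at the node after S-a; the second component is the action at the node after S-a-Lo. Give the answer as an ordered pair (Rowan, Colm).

Trace the play path from the root:
  Rowan plays S
  Rowan plays c at [S]
→ terminal payoff (3, 0).
(Rowan's choice at the node after E is never reached on this path, so it doesn't affect the outcome.)

(3, 0)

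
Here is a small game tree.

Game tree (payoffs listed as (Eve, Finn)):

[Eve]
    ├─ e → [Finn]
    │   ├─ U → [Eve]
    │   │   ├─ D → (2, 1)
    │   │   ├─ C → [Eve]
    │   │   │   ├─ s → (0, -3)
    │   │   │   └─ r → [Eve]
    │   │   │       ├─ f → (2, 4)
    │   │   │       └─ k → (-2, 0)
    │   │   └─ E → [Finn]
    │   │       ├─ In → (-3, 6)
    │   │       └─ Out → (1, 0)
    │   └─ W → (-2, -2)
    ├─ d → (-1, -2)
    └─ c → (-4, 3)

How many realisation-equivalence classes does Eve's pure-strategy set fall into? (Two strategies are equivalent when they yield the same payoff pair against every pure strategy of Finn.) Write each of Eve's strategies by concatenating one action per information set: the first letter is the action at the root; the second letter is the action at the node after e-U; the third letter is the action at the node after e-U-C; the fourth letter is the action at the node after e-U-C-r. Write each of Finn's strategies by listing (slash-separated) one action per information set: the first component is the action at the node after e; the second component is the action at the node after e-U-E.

7

Eve has 36 pure strategies: eDsf, eDsk, eDrf, eDrk, eCsf, eCsk, eCrf, eCrk, eEsf, eEsk, eErf, eErk, dDsf, dDsk, dDrf, dDrk, dCsf, dCsk, dCrf, dCrk, dEsf, dEsk, dErf, dErk, cDsf, cDsk, cDrf, cDrk, cCsf, cCsk, cCrf, cCrk, cEsf, cEsk, cErf, cErk. Columns: U/In, U/Out, W/In, W/Out.
{eDsf, eDsk, eDrf, eDrk} → row (2,1) (2,1) (-2,-2) (-2,-2)
{eCsf, eCsk} → row (0,-3) (0,-3) (-2,-2) (-2,-2)
{eCrf} → row (2,4) (2,4) (-2,-2) (-2,-2)
{eCrk} → row (-2,0) (-2,0) (-2,-2) (-2,-2)
{eEsf, eEsk, eErf, eErk} → row (-3,6) (1,0) (-2,-2) (-2,-2)
{dDsf, dDsk, dDrf, dDrk, dCsf, dCsk, dCrf, dCrk, dEsf, dEsk, dErf, dErk} → row (-1,-2) (-1,-2) (-1,-2) (-1,-2)
{cDsf, cDsk, cDrf, cDrk, cCsf, cCsk, cCrf, cCrk, cEsf, cEsk, cErf, cErk} → row (-4,3) (-4,3) (-4,3) (-4,3)
That's 7 distinct rows out of 36 strategies.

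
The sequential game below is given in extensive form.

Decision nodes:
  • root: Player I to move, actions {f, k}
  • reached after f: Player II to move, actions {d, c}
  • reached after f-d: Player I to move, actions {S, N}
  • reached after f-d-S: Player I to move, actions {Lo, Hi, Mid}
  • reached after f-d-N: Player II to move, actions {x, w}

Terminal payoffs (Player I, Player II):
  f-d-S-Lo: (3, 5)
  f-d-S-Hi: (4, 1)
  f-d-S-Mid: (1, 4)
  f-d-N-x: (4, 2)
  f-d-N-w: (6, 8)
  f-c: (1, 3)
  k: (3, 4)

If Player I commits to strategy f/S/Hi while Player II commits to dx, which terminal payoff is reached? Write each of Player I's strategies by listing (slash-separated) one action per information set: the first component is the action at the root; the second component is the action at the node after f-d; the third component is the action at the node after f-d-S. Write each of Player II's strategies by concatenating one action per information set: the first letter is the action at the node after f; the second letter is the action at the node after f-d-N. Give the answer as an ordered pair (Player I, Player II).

(4, 1)

Trace the play path from the root:
  Player I plays f
  Player II plays d at [f]
  Player I plays S at [f-d]
  Player I plays Hi at [f-d-S]
→ terminal payoff (4, 1).
(Player II's choice at the node after f-d-N is never reached on this path, so it doesn't affect the outcome.)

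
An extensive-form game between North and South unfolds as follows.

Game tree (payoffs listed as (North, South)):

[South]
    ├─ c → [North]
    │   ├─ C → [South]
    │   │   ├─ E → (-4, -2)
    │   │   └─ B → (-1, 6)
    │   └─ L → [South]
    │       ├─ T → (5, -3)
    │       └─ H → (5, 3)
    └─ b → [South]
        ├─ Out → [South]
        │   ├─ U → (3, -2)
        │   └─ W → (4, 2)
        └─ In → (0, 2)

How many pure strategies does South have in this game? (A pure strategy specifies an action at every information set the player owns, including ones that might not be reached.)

South owns the root with actions {c, b} — two choices.
South owns the node after b with actions {Out, In} — two choices.
South owns the node after c-C with actions {E, B} — two choices.
South owns the node after c-L with actions {T, H} — two choices.
South owns the node after b-Out with actions {U, W} — two choices.
A pure strategy fixes one action at each information set independently, so the count is the product 2 × 2 × 2 × 2 × 2 = 32.

32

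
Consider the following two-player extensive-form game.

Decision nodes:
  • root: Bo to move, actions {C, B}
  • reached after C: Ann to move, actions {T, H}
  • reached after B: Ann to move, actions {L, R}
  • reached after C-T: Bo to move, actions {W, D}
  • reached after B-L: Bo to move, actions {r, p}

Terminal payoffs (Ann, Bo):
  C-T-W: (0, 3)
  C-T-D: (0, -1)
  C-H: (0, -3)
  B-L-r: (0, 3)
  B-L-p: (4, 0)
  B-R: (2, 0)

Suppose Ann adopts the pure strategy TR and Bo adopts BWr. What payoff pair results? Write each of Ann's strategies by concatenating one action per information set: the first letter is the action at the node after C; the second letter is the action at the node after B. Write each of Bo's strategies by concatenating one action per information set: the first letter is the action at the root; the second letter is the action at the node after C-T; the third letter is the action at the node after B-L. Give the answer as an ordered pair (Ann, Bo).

(2, 0)

Trace the play path from the root:
  Bo plays B
  Ann plays R at [B]
→ terminal payoff (2, 0).
(Ann's choice at the node after C is never reached on this path, so it doesn't affect the outcome.)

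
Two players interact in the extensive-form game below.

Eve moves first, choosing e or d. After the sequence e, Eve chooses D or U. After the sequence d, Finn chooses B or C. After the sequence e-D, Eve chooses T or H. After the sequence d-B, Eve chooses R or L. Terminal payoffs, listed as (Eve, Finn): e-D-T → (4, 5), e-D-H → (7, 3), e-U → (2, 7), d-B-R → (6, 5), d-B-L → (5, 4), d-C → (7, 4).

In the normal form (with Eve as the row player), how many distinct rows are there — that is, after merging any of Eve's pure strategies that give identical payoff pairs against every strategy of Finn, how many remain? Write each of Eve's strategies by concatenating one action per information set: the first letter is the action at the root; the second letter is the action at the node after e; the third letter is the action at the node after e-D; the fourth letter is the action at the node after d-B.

Eve has 16 pure strategies: eDTR, eDTL, eDHR, eDHL, eUTR, eUTL, eUHR, eUHL, dDTR, dDTL, dDHR, dDHL, dUTR, dUTL, dUHR, dUHL. Columns: B, C.
{eDTR, eDTL} → row (4,5) (4,5)
{eDHR, eDHL} → row (7,3) (7,3)
{eUTR, eUTL, eUHR, eUHL} → row (2,7) (2,7)
{dDTR, dDHR, dUTR, dUHR} → row (6,5) (7,4)
{dDTL, dDHL, dUTL, dUHL} → row (5,4) (7,4)
That's 5 distinct rows out of 16 strategies.

5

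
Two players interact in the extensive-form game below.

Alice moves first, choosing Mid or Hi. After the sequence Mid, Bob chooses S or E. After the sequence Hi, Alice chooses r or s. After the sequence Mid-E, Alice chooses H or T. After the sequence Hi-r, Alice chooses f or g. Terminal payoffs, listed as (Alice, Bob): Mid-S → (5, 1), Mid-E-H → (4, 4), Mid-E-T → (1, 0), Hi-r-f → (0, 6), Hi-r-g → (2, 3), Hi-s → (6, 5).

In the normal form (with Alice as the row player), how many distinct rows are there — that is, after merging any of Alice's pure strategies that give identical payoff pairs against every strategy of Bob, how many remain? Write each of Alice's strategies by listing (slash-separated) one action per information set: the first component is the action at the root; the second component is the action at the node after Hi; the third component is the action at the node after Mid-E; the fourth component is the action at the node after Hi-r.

Alice has 16 pure strategies: Mid/r/H/f, Mid/r/H/g, Mid/r/T/f, Mid/r/T/g, Mid/s/H/f, Mid/s/H/g, Mid/s/T/f, Mid/s/T/g, Hi/r/H/f, Hi/r/H/g, Hi/r/T/f, Hi/r/T/g, Hi/s/H/f, Hi/s/H/g, Hi/s/T/f, Hi/s/T/g. Columns: S, E.
{Mid/r/H/f, Mid/r/H/g, Mid/s/H/f, Mid/s/H/g} → row (5,1) (4,4)
{Mid/r/T/f, Mid/r/T/g, Mid/s/T/f, Mid/s/T/g} → row (5,1) (1,0)
{Hi/r/H/f, Hi/r/T/f} → row (0,6) (0,6)
{Hi/r/H/g, Hi/r/T/g} → row (2,3) (2,3)
{Hi/s/H/f, Hi/s/H/g, Hi/s/T/f, Hi/s/T/g} → row (6,5) (6,5)
That's 5 distinct rows out of 16 strategies.

5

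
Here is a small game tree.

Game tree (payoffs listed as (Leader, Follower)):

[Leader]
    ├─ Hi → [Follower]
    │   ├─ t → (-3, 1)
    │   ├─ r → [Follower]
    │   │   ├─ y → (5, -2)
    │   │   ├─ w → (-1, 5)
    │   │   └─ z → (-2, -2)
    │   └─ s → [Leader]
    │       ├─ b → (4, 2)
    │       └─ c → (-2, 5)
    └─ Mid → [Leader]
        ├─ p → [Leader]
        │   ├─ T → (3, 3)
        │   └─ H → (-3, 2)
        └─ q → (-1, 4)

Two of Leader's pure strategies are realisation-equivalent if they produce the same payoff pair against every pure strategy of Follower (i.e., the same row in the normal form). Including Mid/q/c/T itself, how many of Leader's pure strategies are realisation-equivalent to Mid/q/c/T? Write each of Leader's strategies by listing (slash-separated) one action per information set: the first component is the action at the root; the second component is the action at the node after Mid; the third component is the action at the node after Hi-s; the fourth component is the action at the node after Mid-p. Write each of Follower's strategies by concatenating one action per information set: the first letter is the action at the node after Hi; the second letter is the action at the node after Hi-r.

4

Row for Mid/q/c/T (columns ty, tw, tz, ry, rw, rz, sy, sw, sz): (-1,4) (-1,4) (-1,4) (-1,4) (-1,4) (-1,4) (-1,4) (-1,4) (-1,4).
Under Mid/q/c/T, Leader's choice at the node after Hi-s and at the node after Mid-p can never be reached regardless of what Follower does, so varying those choices leaves every outcome unchanged.
Holding the reachable choices fixed and varying the unreachable ones freely already gives 2 × 2 = 4 equivalent strategies.
No other strategy reproduces this row, so those 4 are the full class: Mid/q/b/T, Mid/q/b/H, Mid/q/c/T, Mid/q/c/H.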